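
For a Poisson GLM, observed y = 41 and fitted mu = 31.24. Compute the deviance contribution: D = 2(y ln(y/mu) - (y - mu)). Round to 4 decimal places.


First: ln(41/31.24) = 0.271873.
Then: 41 * 0.271873 = 11.146793.
y - mu = 41 - 31.24 = 9.76.
D = 2(11.146793 - 9.76) = 2.773586, which rounds to 2.7736.

2.7736


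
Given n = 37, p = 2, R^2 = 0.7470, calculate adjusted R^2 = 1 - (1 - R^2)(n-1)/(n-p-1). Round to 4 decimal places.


Plug in: Adj R^2 = 1 - (1 - 0.7470) * 36/34.
= 1 - 0.2530 * 36/34
= 1 - 9.1080 / 34
= 1 - 0.2679 = 0.7321.

0.7321


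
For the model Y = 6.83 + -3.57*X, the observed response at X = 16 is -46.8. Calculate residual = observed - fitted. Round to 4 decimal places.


Predicted = 6.83 + -3.57 * 16 = -50.2900.
Residual = -46.8 - -50.2900 = 3.4900.

3.4900


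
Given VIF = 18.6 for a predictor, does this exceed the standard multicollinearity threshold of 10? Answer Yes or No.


The threshold is 10.
VIF = 18.6 is >= 10.
Multicollinearity indication: Yes.

Yes


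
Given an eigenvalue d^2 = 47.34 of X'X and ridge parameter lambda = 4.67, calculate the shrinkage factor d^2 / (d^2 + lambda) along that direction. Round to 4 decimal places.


d^2 + lambda = 47.34 + 4.67 = 52.0100.
Shrinkage factor = 47.34/52.0100 = 0.9102.

0.9102


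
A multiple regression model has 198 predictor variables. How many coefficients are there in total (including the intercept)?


Including the intercept, the model has 198 predictor coefficients + 1 intercept.
Total = 199.

199


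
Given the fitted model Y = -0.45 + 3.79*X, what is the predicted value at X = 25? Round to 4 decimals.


Predicted value:
Y = -0.45 + (3.79)(25) = -0.45 + 94.7500 = 94.3000.

94.3000


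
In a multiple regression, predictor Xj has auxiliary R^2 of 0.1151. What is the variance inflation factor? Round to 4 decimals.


Using VIF = 1/(1 - R^2_j):
1 - 0.1151 = 0.8849.
VIF = 1.1301.

1.1301


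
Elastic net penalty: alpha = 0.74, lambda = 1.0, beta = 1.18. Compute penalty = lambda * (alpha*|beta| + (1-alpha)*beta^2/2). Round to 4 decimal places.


alpha * |beta| = 0.74 * 1.18 = 0.8732.
(1-alpha) * beta^2/2 = 0.26 * 1.3924/2 = 0.1810.
Total = 1.0 * (0.8732 + 0.1810) = 1.0542.

1.0542


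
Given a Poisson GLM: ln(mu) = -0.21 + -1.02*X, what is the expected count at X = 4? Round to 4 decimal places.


eta = -0.21 + -1.02 * 4 = -4.2900.
mu = exp(-4.2900) = 0.0137.

0.0137


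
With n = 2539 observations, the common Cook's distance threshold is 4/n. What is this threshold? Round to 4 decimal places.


Cook's distance cutoff = 4/n = 4/2539.
= 0.0016.

0.0016


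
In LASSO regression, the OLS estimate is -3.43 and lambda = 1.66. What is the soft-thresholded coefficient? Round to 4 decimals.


Absolute value: |-3.43| = 3.43.
Compare to lambda = 1.66.
Since |beta| > lambda, coefficient = sign(beta)*(|beta| - lambda) = -1.7700.

-1.7700


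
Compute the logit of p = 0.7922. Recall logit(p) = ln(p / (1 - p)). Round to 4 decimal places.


1 - p = 0.2078.
p/(1-p) = 3.8123.
logit = ln(3.8123) = 1.3382.

1.3382


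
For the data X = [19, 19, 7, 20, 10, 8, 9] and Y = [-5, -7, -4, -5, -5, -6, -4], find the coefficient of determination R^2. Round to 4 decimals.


Fit the OLS line: b0 = -4.0718, b1 = -0.0815.
SSres = 5.4834.
SStot = 6.8571.
R^2 = 1 - 5.4834/6.8571 = 0.2003.

0.2003


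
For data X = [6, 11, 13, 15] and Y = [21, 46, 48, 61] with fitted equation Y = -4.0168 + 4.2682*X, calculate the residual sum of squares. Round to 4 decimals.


For each point, residual = actual - predicted.
Residuals: [-0.5924, 3.0666, -3.4698, 0.9938].
Sum of squared residuals = 22.7821.

22.7821


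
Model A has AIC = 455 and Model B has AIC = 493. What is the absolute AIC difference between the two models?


Absolute difference = |455 - 493| = 38.
The model with lower AIC (A) is preferred.

38


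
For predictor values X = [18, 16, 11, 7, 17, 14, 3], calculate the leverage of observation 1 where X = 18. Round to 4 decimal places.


Mean of X: xbar = 12.2857.
SXX = 187.4286.
For X = 18: h = 1/7 + (18 - 12.2857)^2/187.4286 = 0.3171.

0.3171


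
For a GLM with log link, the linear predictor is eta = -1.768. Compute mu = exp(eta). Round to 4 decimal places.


mu = exp(eta) = exp(-1.768).
= 0.1707.

0.1707


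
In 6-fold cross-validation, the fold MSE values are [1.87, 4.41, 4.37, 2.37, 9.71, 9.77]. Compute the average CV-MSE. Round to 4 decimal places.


Add all fold MSEs: 32.5000.
Divide by k = 6: 32.5000/6 = 5.4167.

5.4167


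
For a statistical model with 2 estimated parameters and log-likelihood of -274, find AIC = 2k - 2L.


AIC = 2k - 2*loglik = 2(2) - 2(-274).
= 4 + 548 = 552.

552


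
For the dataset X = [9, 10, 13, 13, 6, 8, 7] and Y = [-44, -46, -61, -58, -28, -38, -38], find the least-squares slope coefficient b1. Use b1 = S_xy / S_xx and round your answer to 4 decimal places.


The sample means are xbar = 9.4286 and ybar = -44.7143.
Compute S_xx = 45.7143 and S_xy = -189.8571.
Slope b1 = S_xy / S_xx = -189.8571 / 45.7143 = -4.1531.

-4.1531


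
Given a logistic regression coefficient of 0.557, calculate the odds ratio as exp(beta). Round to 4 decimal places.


Odds ratio = exp(beta) = exp(0.557).
= 1.7454.

1.7454


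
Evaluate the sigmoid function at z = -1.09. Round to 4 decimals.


Compute exp(1.0900) = 2.9743.
Sigmoid = 1 / (1 + 2.9743) = 1 / 3.9743 = 0.2516.

0.2516


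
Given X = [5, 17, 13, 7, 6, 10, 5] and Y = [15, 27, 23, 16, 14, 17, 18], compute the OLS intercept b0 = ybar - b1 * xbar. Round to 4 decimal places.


The slope is b1 = 0.9444.
Sample means are xbar = 9.0000 and ybar = 18.5714.
Intercept: b0 = 18.5714 - (0.9444)(9.0000) = 10.0714.

10.0714


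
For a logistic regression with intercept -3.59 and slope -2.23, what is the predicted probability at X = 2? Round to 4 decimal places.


Linear predictor: z = -3.59 + -2.23 * 2 = -8.0500.
P = 1/(1 + exp(8.0500)) = 1/(1 + 3133.7950) = 0.0003.

0.0003


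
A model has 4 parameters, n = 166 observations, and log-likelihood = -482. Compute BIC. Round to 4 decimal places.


k * ln(n) = 4 * ln(166) = 4 * 5.111988 = 20.447952.
-2 * loglik = -2 * (-482) = 964.
BIC = 20.447952 + 964 = 984.447952, which rounds to 984.4480.

984.4480


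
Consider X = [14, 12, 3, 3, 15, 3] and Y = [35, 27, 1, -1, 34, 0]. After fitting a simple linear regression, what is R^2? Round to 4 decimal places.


Fit the OLS line: b0 = -8.9049, b1 = 2.9886.
SSres = 9.9772.
SStot = 1576.0000.
R^2 = 1 - 9.9772/1576.0000 = 0.9937.

0.9937


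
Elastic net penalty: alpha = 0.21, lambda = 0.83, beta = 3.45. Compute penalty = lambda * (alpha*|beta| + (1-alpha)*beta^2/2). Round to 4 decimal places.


alpha * |beta| = 0.21 * 3.45 = 0.7245.
(1-alpha) * beta^2/2 = 0.79 * 11.9025/2 = 4.7015.
Total = 0.83 * (0.7245 + 4.7015) = 4.5036.

4.5036


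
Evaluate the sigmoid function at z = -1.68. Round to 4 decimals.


Compute exp(1.6800) = 5.3656.
Sigmoid = 1 / (1 + 5.3656) = 1 / 6.3656 = 0.1571.

0.1571


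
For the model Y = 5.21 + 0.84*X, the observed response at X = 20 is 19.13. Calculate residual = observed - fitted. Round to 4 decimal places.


Predicted = 5.21 + 0.84 * 20 = 22.0100.
Residual = 19.13 - 22.0100 = -2.8800.

-2.8800


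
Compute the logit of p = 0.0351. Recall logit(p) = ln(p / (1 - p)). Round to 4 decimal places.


1 - p = 0.9649.
p/(1-p) = 0.0364.
logit = ln(0.0364) = -3.3138.

-3.3138


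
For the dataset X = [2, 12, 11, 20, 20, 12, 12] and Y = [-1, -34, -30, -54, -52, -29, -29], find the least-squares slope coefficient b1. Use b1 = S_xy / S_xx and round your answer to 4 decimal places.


Calculate xbar = 12.7143, ybar = -32.7143.
S_xx = 225.4286, S_xy = -644.4286.
Using b1 = S_xy / S_xx = -644.4286 / 225.4286, we get b1 = -2.8587.

-2.8587


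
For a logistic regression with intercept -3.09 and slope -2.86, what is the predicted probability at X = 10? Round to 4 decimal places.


Compute z = -3.09 + (-2.86)(10) = -31.6900.
exp(-z) = 57915142800446.7700.
P = 1/(1 + 57915142800446.7700) = 0.0000.

0.0000


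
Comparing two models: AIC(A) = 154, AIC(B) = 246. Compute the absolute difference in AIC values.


|AIC_A - AIC_B| = |154 - 246| = 92.
Model A is preferred (lower AIC).

92


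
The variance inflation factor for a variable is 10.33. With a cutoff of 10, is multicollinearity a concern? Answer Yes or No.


The threshold is 10.
VIF = 10.33 is >= 10.
Multicollinearity indication: Yes.

Yes


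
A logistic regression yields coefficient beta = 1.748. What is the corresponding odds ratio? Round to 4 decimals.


exp(1.748) = 5.7431.
So the odds ratio is 5.7431.

5.7431


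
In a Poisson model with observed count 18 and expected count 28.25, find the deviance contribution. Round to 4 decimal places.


y/mu = 18/28.25 = 0.637168 (approx.), and ln(18/28.25) = -0.450722.
y * ln(y/mu) = 18 * -0.450722 = -8.112996.
y - mu = -10.25.
D = 2 * (-8.112996 - -10.25) = 4.274008, which rounds to 4.2740.

4.2740


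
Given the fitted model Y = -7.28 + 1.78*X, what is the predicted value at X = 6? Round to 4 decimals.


Substitute X = 6 into the equation:
Y = -7.28 + 1.78 * 6 = -7.28 + 10.6800 = 3.4000.

3.4000


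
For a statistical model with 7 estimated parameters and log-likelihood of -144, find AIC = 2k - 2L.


Compute:
2k = 2*7 = 14.
-2*loglik = -2*(-144) = 288.
AIC = 14 + 288 = 302.

302


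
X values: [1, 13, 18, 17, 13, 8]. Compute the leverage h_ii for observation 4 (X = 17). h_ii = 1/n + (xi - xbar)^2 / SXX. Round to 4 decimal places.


Mean of X: xbar = 11.6667.
SXX = 199.3333.
For X = 17: h = 1/6 + (17 - 11.6667)^2/199.3333 = 0.3094.

0.3094


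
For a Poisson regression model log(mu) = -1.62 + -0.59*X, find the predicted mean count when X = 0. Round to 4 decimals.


Linear predictor: eta = -1.62 + (-0.59)(0) = -1.6200.
Expected count: mu = exp(-1.6200) = 0.1979.

0.1979


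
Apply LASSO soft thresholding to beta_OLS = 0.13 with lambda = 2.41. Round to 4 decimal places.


|beta_OLS| = 0.13.
lambda = 2.41.
Since |beta| <= lambda, the coefficient is set to 0.
Result = 0.0000.

0.0000


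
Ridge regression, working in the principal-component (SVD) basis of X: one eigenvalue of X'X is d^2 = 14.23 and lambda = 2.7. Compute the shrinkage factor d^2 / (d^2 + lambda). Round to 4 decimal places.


Denominator = d^2 + lambda = 14.23 + 2.7 = 16.9300.
Shrinkage = 14.23 / 16.9300 = 0.8405.

0.8405


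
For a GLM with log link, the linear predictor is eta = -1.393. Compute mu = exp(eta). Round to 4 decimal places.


Apply the inverse link:
mu = e^-1.393 = 0.2483.

0.2483


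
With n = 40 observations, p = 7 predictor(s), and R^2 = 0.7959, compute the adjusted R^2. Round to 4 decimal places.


Plug in: Adj R^2 = 1 - (1 - 0.7959) * 39/32.
= 1 - 0.2041 * 39/32
= 1 - 7.9599 / 32
= 1 - 0.2487 = 0.7513.

0.7513


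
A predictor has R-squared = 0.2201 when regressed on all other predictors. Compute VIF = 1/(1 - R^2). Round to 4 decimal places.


VIF = 1 / (1 - 0.2201).
= 1 / 0.7799 = 1.2822.

1.2822


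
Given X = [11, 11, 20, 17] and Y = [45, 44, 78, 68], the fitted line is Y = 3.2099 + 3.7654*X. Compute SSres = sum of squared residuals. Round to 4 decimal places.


Compute predicted values, then residuals = yi - yhat_i.
Residuals: [0.3707, -0.6293, -0.5179, 0.7783].
SSres = sum(residual^2) = 1.4074.

1.4074


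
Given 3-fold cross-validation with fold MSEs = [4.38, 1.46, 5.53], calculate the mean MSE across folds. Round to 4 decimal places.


Total MSE across folds = 11.3700.
CV-MSE = 11.3700/3 = 3.7900.

3.7900


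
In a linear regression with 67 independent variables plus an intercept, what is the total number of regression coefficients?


Including the intercept, the model has 67 predictor coefficients + 1 intercept.
Total = 68.

68


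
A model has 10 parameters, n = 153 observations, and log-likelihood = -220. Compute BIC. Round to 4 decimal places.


Compute k*ln(n) = 10*ln(153) = 10*5.030438 = 50.304380.
Then -2*loglik = 440.
BIC = 50.304380 + 440 = 490.304380, which rounds to 490.3044.

490.3044


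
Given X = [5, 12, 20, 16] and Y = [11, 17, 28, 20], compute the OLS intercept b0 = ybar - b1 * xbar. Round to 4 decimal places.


The slope is b1 = 1.0754.
Sample means are xbar = 13.2500 and ybar = 19.0000.
Intercept: b0 = 19.0000 - (1.0754)(13.2500) = 4.7515.

4.7515


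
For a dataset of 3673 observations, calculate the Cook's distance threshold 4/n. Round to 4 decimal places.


The threshold is 4/n.
4/3673 = 0.0011.

0.0011


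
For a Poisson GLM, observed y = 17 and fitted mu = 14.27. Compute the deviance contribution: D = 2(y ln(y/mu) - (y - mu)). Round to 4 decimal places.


y/mu = 17/14.27 = 1.191310 (approx.), and ln(17/14.27) = 0.175054.
y * ln(y/mu) = 17 * 0.175054 = 2.975918.
y - mu = 2.73.
D = 2 * (2.975918 - 2.73) = 0.491836, which rounds to 0.4918.

0.4918


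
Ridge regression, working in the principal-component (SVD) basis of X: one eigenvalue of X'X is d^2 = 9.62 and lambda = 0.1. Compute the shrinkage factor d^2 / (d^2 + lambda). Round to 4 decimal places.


Denominator = d^2 + lambda = 9.62 + 0.1 = 9.7200.
Shrinkage = 9.62 / 9.7200 = 0.9897.

0.9897


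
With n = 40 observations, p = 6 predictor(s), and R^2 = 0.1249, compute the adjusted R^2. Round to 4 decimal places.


Using the formula:
(1 - 0.1249) = 0.8751.
Multiply by 39/33: 0.8751 * 39 = 34.1289, then 34.1289 / 33 = 1.0342.
Adj R^2 = 1 - 1.0342 = -0.0342.

-0.0342


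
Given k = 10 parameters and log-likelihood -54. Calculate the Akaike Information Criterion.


AIC = 2k - 2*loglik = 2(10) - 2(-54).
= 20 + 108 = 128.

128


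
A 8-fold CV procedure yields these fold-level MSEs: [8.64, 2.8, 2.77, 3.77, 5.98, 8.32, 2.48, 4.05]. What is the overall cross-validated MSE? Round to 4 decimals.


Add all fold MSEs: 38.8100.
Divide by k = 8: 38.8100/8 = 4.8513.

4.8513


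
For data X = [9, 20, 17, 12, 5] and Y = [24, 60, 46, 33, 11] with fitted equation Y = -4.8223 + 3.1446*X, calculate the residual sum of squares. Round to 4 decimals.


Predicted values from Y = -4.8223 + 3.1446*X.
Residuals: [0.5209, 1.9303, -2.6359, 0.0871, 0.0993].
SSres = 10.9628.

10.9628


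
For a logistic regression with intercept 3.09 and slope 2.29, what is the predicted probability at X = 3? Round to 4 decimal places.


Linear predictor: z = 3.09 + 2.29 * 3 = 9.9600.
P = 1/(1 + exp(-9.9600)) = 1/(1 + 0.0000) = 1.0000.

1.0000


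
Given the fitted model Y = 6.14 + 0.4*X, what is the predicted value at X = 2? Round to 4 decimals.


Plug X = 2 into Y = 6.14 + 0.4*X:
Y = 6.14 + 0.8000 = 6.9400.

6.9400


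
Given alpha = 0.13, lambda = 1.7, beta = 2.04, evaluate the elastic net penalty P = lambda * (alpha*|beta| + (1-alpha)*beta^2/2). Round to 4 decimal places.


alpha * |beta| = 0.13 * 2.04 = 0.2652.
(1-alpha) * beta^2/2 = 0.87 * 4.1616/2 = 1.8103.
Total = 1.7 * (0.2652 + 1.8103) = 3.5283.

3.5283


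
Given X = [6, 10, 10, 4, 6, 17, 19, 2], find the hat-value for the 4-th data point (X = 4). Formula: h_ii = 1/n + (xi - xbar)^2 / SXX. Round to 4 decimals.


n = 8, xbar = 9.2500.
SXX = sum((xi - xbar)^2) = 257.5000.
h = 1/8 + (4 - 9.2500)^2 / 257.5000 = 0.2320.

0.2320


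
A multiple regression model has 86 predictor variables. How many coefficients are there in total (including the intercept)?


Total coefficients = number of predictors + 1 (for the intercept).
= 86 + 1 = 87.

87


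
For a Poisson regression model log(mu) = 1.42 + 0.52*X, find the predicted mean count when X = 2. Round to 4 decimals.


Compute eta = 1.42 + 0.52 * 2 = 2.4600.
Apply inverse link: mu = e^2.4600 = 11.7048.

11.7048


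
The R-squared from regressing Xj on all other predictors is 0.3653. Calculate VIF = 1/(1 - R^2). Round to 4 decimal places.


VIF = 1 / (1 - 0.3653).
= 1 / 0.6347 = 1.5755.

1.5755


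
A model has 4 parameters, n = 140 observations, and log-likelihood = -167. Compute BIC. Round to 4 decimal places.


Compute k*ln(n) = 4*ln(140) = 4*4.941642 = 19.766568.
Then -2*loglik = 334.
BIC = 19.766568 + 334 = 353.766568, which rounds to 353.7666.

353.7666


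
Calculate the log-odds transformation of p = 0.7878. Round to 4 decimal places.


Compute the odds: 0.7878/0.2122 = 3.7125.
Take the natural log: ln(3.7125) = 1.3117.

1.3117


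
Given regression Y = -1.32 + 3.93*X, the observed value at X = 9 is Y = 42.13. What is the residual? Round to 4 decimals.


Compute yhat = -1.32 + (3.93)(9) = 34.0500.
Residual = actual - predicted = 42.13 - 34.0500 = 8.0800.

8.0800


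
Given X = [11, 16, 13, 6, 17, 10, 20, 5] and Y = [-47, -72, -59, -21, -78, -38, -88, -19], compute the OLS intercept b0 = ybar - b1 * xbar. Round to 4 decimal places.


Compute b1 = -4.8772 from the OLS formula.
With xbar = 12.2500 and ybar = -52.7500, the intercept is:
b0 = -52.7500 - -4.8772 * 12.2500 = 6.9962.

6.9962


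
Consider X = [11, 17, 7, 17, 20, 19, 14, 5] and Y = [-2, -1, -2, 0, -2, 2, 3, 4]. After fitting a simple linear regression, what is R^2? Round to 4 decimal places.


After computing the OLS fit (b0=1.5460, b1=-0.0943):
SSres = 39.5678, SStot = 41.5000.
R^2 = 1 - 39.5678/41.5000 = 0.0466.

0.0466


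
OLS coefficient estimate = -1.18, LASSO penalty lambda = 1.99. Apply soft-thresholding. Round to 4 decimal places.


Check: |-1.18| = 1.18 vs lambda = 1.99.
Since |beta| <= lambda, the coefficient is set to 0.
Soft-thresholded coefficient = 0.0000.

0.0000


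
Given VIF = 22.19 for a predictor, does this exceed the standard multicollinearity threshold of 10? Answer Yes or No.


The threshold is 10.
VIF = 22.19 is >= 10.
Multicollinearity indication: Yes.

Yes


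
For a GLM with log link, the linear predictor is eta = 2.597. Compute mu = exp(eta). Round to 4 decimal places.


mu = exp(eta) = exp(2.597).
= 13.4234.

13.4234


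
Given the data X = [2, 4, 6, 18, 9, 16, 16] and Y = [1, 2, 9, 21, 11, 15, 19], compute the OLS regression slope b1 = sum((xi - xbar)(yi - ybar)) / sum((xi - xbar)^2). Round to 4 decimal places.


First compute the means: xbar = 10.1429, ybar = 11.1429.
Then S_xx = sum((xi - xbar)^2) = 252.8571.
S_xy = sum((xi - xbar)(yi - ybar)) = 293.8571.
b1 = S_xy / S_xx = 293.8571 / 252.8571 = 1.1621.

1.1621


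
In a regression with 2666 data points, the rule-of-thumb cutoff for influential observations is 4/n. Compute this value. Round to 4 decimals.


Using the rule of thumb:
Threshold = 4 / 2666 = 0.0015.

0.0015


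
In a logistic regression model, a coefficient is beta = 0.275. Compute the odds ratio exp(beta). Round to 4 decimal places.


The odds ratio is computed as:
OR = e^(0.275) = 1.3165.

1.3165


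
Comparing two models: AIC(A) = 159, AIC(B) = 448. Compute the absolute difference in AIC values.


Absolute difference = |159 - 448| = 289.
The model with lower AIC (A) is preferred.

289


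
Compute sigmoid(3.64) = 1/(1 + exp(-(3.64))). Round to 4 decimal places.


Compute exp(-3.6400) = 0.0263.
Sigmoid = 1 / (1 + 0.0263) = 1 / 1.0263 = 0.9744.

0.9744


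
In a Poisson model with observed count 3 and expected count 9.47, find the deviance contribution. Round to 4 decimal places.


First: ln(3/9.47) = -1.149517.
Then: 3 * -1.149517 = -3.448551.
y - mu = 3 - 9.47 = -6.47.
D = 2(-3.448551 - -6.47) = 6.042898, which rounds to 6.0429.

6.0429


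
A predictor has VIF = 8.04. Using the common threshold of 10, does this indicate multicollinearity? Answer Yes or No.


Compare VIF = 8.04 to the threshold of 10.
8.04 < 10, so the answer is No.

No


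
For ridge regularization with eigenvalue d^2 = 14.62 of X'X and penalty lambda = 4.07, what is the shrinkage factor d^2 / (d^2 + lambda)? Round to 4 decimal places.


d^2 + lambda = 14.62 + 4.07 = 18.6900.
Shrinkage factor = 14.62/18.6900 = 0.7822.

0.7822


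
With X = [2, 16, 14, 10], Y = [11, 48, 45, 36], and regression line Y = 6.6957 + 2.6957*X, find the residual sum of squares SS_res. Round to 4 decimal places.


Compute predicted values, then residuals = yi - yhat_i.
Residuals: [-1.0871, -1.8269, 0.5645, 2.3473].
SSres = sum(residual^2) = 10.3478.

10.3478


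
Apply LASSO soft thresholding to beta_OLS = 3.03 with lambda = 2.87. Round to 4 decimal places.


Check: |3.03| = 3.03 vs lambda = 2.87.
Since |beta| > lambda, coefficient = sign(beta)*(|beta| - lambda) = 0.1600.
Soft-thresholded coefficient = 0.1600.

0.1600


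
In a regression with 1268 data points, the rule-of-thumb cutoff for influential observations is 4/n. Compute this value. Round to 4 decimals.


Using the rule of thumb:
Threshold = 4 / 1268 = 0.0032.

0.0032


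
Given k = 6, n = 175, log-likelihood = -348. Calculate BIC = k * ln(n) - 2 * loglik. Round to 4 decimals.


Compute k*ln(n) = 6*ln(175) = 6*5.164786 = 30.988716.
Then -2*loglik = 696.
BIC = 30.988716 + 696 = 726.988716, which rounds to 726.9887.

726.9887


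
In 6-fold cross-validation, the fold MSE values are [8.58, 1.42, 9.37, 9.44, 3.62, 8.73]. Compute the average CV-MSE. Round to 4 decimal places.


Total MSE across folds = 41.1600.
CV-MSE = 41.1600/6 = 6.8600.

6.8600


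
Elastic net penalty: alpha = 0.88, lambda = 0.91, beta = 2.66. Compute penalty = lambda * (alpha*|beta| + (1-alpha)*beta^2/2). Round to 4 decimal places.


Compute:
L1 = 0.88 * 2.66 = 2.3408.
L2 = 0.12 * 2.66^2 / 2 = 0.4245.
Penalty = 0.91 * (2.3408 + 0.4245) = 2.5165.

2.5165


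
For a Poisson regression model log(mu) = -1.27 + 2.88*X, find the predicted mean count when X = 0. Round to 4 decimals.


Compute eta = -1.27 + 2.88 * 0 = -1.2700.
Apply inverse link: mu = e^-1.2700 = 0.2808.

0.2808


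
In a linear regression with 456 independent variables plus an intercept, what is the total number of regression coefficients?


Including the intercept, the model has 456 predictor coefficients + 1 intercept.
Total = 457.

457


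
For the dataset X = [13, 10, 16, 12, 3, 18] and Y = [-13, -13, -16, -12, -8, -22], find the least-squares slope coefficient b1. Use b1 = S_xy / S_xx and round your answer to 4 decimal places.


The sample means are xbar = 12.0000 and ybar = -14.0000.
Compute S_xx = 138.0000 and S_xy = -111.0000.
Slope b1 = S_xy / S_xx = -111.0000 / 138.0000 = -0.8043.

-0.8043


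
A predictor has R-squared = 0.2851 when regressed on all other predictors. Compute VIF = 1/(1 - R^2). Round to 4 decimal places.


Using VIF = 1/(1 - R^2_j):
1 - 0.2851 = 0.7149.
VIF = 1.3988.

1.3988


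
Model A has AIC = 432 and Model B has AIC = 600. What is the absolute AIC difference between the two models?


Compute |432 - 600| = 168.
Model A has the smaller AIC.

168


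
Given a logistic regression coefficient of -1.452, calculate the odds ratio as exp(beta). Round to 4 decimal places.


Odds ratio = exp(beta) = exp(-1.452).
= 0.2341.

0.2341


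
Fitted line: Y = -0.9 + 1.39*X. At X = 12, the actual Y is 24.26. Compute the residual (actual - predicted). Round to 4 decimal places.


Fitted value at X = 12 is yhat = -0.9 + 1.39*12 = 15.7800.
Residual = 24.26 - 15.7800 = 8.4800.

8.4800


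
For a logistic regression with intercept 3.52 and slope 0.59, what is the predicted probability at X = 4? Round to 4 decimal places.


Linear predictor: z = 3.52 + 0.59 * 4 = 5.8800.
P = 1/(1 + exp(-5.8800)) = 1/(1 + 0.0028) = 0.9972.

0.9972


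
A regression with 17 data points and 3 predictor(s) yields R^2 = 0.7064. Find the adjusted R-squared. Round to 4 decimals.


Adjusted R^2 = 1 - (1 - R^2) * (n-1)/(n-p-1).
(1 - R^2) = 0.2936.
(n-1)/(n-p-1) = 16/13.
(1 - R^2) * (n-1) = 0.2936 * 16 = 4.6976.
Divide by (n-p-1): 4.6976 / 13 = 0.3614.
Adj R^2 = 1 - 0.3614 = 0.6386.

0.6386


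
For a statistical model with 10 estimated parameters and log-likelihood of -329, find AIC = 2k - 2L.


AIC = 2k - 2*loglik = 2(10) - 2(-329).
= 20 + 658 = 678.

678


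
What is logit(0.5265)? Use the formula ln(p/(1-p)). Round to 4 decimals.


The odds are p/(1-p) = 0.5265 / 0.4735 = 1.1119.
logit(p) = ln(1.1119) = 0.1061.

0.1061


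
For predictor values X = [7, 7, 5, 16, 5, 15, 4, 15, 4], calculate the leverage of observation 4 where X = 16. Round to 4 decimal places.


Mean of X: xbar = 8.6667.
SXX = 210.0000.
For X = 16: h = 1/9 + (16 - 8.6667)^2/210.0000 = 0.3672.

0.3672


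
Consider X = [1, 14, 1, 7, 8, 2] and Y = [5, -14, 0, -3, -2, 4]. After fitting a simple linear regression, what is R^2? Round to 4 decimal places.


Fit the OLS line: b0 = 5.1311, b1 = -1.2360.
SSres = 29.4007.
SStot = 233.3333.
R^2 = 1 - 29.4007/233.3333 = 0.8740.

0.8740


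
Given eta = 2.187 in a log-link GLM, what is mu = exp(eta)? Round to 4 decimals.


mu = exp(eta) = exp(2.187).
= 8.9084.

8.9084


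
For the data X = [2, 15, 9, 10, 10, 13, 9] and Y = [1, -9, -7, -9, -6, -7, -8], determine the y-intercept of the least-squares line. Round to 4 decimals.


Compute b1 = -0.7227 from the OLS formula.
With xbar = 9.7143 and ybar = -6.4286, the intercept is:
b0 = -6.4286 - -0.7227 * 9.7143 = 0.5920.

0.5920


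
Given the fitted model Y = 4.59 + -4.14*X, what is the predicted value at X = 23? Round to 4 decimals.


Plug X = 23 into Y = 4.59 + -4.14*X:
Y = 4.59 + -95.2200 = -90.6300.

-90.6300


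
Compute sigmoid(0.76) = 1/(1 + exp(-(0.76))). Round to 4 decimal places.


First, exp(-0.7600) = 0.4677.
Then sigma(z) = 1/(1 + 0.4677) = 0.6814.

0.6814


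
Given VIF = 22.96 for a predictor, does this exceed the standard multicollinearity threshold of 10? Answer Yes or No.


Check: VIF = 22.96 vs threshold = 10.
Since 22.96 >= 10, the answer is Yes.

Yes


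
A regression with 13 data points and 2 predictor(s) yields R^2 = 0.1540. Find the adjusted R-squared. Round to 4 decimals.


Adjusted R^2 = 1 - (1 - R^2) * (n-1)/(n-p-1).
(1 - R^2) = 0.8460.
(n-1)/(n-p-1) = 12/10.
(1 - R^2) * (n-1) = 0.8460 * 12 = 10.1520.
Divide by (n-p-1): 10.1520 / 10 = 1.0152.
Adj R^2 = 1 - 1.0152 = -0.0152.

-0.0152


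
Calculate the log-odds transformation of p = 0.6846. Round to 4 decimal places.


Compute the odds: 0.6846/0.3154 = 2.1706.
Take the natural log: ln(2.1706) = 0.7750.

0.7750


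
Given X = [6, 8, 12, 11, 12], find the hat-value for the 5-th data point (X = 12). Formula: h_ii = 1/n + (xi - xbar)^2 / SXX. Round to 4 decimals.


Compute xbar = 9.8000 with n = 5 observations.
SXX = 28.8000.
Leverage = 1/5 + (12 - 9.8000)^2/28.8000 = 0.3681.

0.3681


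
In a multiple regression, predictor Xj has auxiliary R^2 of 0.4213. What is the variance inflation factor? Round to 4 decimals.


Denominator: 1 - 0.4213 = 0.5787.
VIF = 1 / 0.5787 = 1.7280.

1.7280


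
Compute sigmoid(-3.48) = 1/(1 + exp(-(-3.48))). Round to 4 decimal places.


exp(3.4800) = 32.4597.
1 + exp(-z) = 33.4597.
sigmoid = 1/33.4597 = 0.0299.

0.0299


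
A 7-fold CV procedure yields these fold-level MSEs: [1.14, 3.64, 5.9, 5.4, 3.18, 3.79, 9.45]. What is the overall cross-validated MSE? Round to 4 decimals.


Total MSE across folds = 32.5000.
CV-MSE = 32.5000/7 = 4.6429.

4.6429


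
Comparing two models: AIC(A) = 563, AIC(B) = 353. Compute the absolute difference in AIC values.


|AIC_A - AIC_B| = |563 - 353| = 210.
Model B is preferred (lower AIC).

210


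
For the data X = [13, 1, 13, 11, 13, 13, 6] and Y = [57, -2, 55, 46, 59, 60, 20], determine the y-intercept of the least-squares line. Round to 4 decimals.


The slope is b1 = 5.0522.
Sample means are xbar = 10.0000 and ybar = 42.1429.
Intercept: b0 = 42.1429 - (5.0522)(10.0000) = -8.3795.

-8.3795


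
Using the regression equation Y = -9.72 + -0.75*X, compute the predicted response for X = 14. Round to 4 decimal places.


Plug X = 14 into Y = -9.72 + -0.75*X:
Y = -9.72 + -10.5000 = -20.2200.

-20.2200


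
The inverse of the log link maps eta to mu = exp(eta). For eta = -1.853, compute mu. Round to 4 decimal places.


Apply the inverse link:
mu = e^-1.853 = 0.1568.

0.1568


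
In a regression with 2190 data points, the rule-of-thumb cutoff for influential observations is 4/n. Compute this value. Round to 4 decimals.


Using the rule of thumb:
Threshold = 4 / 2190 = 0.0018.

0.0018


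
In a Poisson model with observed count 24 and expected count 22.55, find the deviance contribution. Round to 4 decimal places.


y/mu = 24/22.55 = 1.064302 (approx.), and ln(24/22.55) = 0.062319.
y * ln(y/mu) = 24 * 0.062319 = 1.495656.
y - mu = 1.45.
D = 2 * (1.495656 - 1.45) = 0.091312, which rounds to 0.0913.

0.0913


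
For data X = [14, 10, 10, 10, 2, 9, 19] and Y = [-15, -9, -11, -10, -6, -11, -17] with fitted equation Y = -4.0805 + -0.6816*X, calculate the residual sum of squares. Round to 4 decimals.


Compute predicted values, then residuals = yi - yhat_i.
Residuals: [-1.3771, 1.8965, -0.1035, 0.8965, -0.5563, -0.7851, 0.0309].
SSres = sum(residual^2) = 7.2343.

7.2343


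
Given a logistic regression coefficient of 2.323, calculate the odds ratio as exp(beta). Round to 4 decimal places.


The odds ratio is computed as:
OR = e^(2.323) = 10.2062.

10.2062


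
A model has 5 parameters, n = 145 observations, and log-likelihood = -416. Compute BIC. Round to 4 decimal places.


Compute k*ln(n) = 5*ln(145) = 5*4.976734 = 24.883670.
Then -2*loglik = 832.
BIC = 24.883670 + 832 = 856.883670, which rounds to 856.8837.

856.8837


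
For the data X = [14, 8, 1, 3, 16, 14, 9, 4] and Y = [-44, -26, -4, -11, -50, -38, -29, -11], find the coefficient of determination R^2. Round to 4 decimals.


The fitted line is Y = -1.1642 + -2.9520*X.
SSres = 32.9838, SStot = 1983.8750.
R^2 = 1 - SSres/SStot = 0.9834.

0.9834


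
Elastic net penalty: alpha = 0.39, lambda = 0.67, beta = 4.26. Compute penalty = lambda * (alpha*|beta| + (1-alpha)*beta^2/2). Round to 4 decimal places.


L1 component = 0.39 * |4.26| = 1.6614.
L2 component = 0.61 * 4.26^2 / 2 = 5.5350.
Penalty = 0.67 * (1.6614 + 5.5350) = 0.67 * 7.1964 = 4.8216.

4.8216


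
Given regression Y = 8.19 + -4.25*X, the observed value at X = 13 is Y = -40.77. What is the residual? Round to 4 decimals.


Predicted = 8.19 + -4.25 * 13 = -47.0600.
Residual = -40.77 - -47.0600 = 6.2900.

6.2900


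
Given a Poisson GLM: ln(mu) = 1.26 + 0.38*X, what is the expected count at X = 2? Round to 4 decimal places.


Linear predictor: eta = 1.26 + (0.38)(2) = 2.0200.
Expected count: mu = exp(2.0200) = 7.5383.

7.5383


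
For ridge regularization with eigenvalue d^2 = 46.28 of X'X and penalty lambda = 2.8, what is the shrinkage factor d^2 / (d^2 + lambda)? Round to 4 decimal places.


Compute the denominator: 46.28 + 2.8 = 49.0800.
Shrinkage factor = 46.28 / 49.0800 = 0.9430.

0.9430


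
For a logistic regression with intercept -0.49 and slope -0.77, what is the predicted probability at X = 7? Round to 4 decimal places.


z = -0.49 + -0.77 * 7 = -5.8800.
Sigmoid: P = 1 / (1 + exp(5.8800)) = 0.0028.

0.0028


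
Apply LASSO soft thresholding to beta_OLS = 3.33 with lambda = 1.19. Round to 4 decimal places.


Check: |3.33| = 3.33 vs lambda = 1.19.
Since |beta| > lambda, coefficient = sign(beta)*(|beta| - lambda) = 2.1400.
Soft-thresholded coefficient = 2.1400.

2.1400


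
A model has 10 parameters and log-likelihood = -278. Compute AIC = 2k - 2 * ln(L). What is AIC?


Compute:
2k = 2*10 = 20.
-2*loglik = -2*(-278) = 556.
AIC = 20 + 556 = 576.

576


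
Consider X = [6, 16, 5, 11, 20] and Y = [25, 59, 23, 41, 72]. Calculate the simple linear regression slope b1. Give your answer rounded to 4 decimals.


The sample means are xbar = 11.6000 and ybar = 44.0000.
Compute S_xx = 165.2000 and S_xy = 548.0000.
Slope b1 = S_xy / S_xx = 548.0000 / 165.2000 = 3.3172.

3.3172


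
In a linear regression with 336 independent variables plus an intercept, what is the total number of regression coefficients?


Each predictor gets one coefficient, plus one intercept.
Total parameters = 336 + 1 = 337.

337


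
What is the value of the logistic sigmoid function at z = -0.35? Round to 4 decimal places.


Compute exp(0.3500) = 1.4191.
Sigmoid = 1 / (1 + 1.4191) = 1 / 2.4191 = 0.4134.

0.4134


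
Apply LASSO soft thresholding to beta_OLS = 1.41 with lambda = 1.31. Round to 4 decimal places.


Absolute value: |1.41| = 1.41.
Compare to lambda = 1.31.
Since |beta| > lambda, coefficient = sign(beta)*(|beta| - lambda) = 0.1000.

0.1000


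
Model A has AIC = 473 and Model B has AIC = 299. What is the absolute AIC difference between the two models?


|AIC_A - AIC_B| = |473 - 299| = 174.
Model B is preferred (lower AIC).

174


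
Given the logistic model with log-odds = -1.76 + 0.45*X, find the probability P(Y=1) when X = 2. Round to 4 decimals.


z = -1.76 + 0.45 * 2 = -0.8600.
Sigmoid: P = 1 / (1 + exp(0.8600)) = 0.2973.

0.2973


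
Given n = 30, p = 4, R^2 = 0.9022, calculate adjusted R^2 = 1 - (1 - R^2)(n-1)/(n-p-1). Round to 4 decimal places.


Using the formula:
(1 - 0.9022) = 0.0978.
Multiply by 29/25: 0.0978 * 29 = 2.8362, then 2.8362 / 25 = 0.1134.
Adj R^2 = 1 - 0.1134 = 0.8866.

0.8866


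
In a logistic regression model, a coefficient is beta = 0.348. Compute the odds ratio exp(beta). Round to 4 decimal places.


exp(0.348) = 1.4162.
So the odds ratio is 1.4162.

1.4162


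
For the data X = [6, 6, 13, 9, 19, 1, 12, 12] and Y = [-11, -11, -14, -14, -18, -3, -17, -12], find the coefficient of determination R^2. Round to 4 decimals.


After computing the OLS fit (b0=-5.2163, b1=-0.7470):
SSres = 31.9669, SStot = 150.0000.
R^2 = 1 - 31.9669/150.0000 = 0.7869.

0.7869


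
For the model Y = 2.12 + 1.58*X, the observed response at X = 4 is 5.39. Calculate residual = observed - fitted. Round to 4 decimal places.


Compute yhat = 2.12 + (1.58)(4) = 8.4400.
Residual = actual - predicted = 5.39 - 8.4400 = -3.0500.

-3.0500


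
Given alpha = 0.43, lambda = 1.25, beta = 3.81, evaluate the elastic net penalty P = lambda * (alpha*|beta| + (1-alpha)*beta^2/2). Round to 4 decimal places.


Compute:
L1 = 0.43 * 3.81 = 1.6383.
L2 = 0.57 * 3.81^2 / 2 = 4.1371.
Penalty = 1.25 * (1.6383 + 4.1371) = 7.2192.

7.2192


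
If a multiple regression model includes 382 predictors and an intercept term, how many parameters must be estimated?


Including the intercept, the model has 382 predictor coefficients + 1 intercept.
Total = 383.

383


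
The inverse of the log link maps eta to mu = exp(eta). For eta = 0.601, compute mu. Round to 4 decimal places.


The inverse log link gives:
mu = exp(0.601) = 1.8239.

1.8239


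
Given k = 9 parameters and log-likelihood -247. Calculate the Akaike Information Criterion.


Compute:
2k = 2*9 = 18.
-2*loglik = -2*(-247) = 494.
AIC = 18 + 494 = 512.

512


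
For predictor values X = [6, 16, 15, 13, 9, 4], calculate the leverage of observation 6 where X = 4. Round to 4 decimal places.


Compute xbar = 10.5000 with n = 6 observations.
SXX = 121.5000.
Leverage = 1/6 + (4 - 10.5000)^2/121.5000 = 0.5144.

0.5144


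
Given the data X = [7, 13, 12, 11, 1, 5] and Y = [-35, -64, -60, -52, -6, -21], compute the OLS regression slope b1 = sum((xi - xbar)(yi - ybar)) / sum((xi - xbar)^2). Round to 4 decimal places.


Calculate xbar = 8.1667, ybar = -39.6667.
S_xx = 108.8333, S_xy = -536.3333.
Using b1 = S_xy / S_xx = -536.3333 / 108.8333, we get b1 = -4.9280.

-4.9280


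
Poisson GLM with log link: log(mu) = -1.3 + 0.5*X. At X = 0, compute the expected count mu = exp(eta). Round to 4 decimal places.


Compute eta = -1.3 + 0.5 * 0 = -1.3000.
Apply inverse link: mu = e^-1.3000 = 0.2725.

0.2725


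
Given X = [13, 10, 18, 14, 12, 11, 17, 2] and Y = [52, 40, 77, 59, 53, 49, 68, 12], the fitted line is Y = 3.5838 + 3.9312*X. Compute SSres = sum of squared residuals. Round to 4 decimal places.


For each point, residual = actual - predicted.
Residuals: [-2.6894, -2.8958, 2.6546, 0.3794, 2.2418, 2.1730, -2.4142, 0.5538].
Sum of squared residuals = 38.6920.

38.6920


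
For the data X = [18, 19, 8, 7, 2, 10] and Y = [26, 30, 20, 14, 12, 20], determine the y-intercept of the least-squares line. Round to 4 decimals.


The slope is b1 = 0.9970.
Sample means are xbar = 10.6667 and ybar = 20.3333.
Intercept: b0 = 20.3333 - (0.9970)(10.6667) = 9.6991.

9.6991


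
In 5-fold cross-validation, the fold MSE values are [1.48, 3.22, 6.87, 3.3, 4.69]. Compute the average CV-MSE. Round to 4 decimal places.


Add all fold MSEs: 19.5600.
Divide by k = 5: 19.5600/5 = 3.9120.

3.9120


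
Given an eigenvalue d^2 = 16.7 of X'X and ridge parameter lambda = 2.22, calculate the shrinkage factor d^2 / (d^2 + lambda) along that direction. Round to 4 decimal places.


Denominator = d^2 + lambda = 16.7 + 2.22 = 18.9200.
Shrinkage = 16.7 / 18.9200 = 0.8827.

0.8827


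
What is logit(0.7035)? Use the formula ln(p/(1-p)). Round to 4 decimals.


The odds are p/(1-p) = 0.7035 / 0.2965 = 2.3727.
logit(p) = ln(2.3727) = 0.8640.

0.8640


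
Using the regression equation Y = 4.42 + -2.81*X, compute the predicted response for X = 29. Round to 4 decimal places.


Predicted value:
Y = 4.42 + (-2.81)(29) = 4.42 + -81.4900 = -77.0700.

-77.0700


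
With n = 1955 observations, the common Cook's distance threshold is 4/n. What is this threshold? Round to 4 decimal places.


Using the rule of thumb:
Threshold = 4 / 1955 = 0.0020.

0.0020


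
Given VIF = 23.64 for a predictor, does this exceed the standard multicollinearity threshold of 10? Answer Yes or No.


The threshold is 10.
VIF = 23.64 is >= 10.
Multicollinearity indication: Yes.

Yes


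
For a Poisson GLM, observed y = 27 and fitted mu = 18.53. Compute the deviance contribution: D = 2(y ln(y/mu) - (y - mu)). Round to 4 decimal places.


Compute y*ln(y/mu) = 27*ln(27/18.53) = 27*0.376446 = 10.164042.
y - mu = 8.47.
D = 2*(10.164042 - (8.47)) = 3.388084, which rounds to 3.3881.

3.3881


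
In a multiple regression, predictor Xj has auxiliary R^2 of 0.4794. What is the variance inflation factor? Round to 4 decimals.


Using VIF = 1/(1 - R^2_j):
1 - 0.4794 = 0.5206.
VIF = 1.9209.

1.9209


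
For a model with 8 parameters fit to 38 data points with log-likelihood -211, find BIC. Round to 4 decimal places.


k * ln(n) = 8 * ln(38) = 8 * 3.637586 = 29.100688.
-2 * loglik = -2 * (-211) = 422.
BIC = 29.100688 + 422 = 451.100688, which rounds to 451.1007.

451.1007


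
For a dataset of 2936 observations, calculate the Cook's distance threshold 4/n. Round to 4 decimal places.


Using the rule of thumb:
Threshold = 4 / 2936 = 0.0014.

0.0014


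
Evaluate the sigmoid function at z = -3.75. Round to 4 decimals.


First, exp(3.7500) = 42.5211.
Then sigma(z) = 1/(1 + 42.5211) = 0.0230.

0.0230


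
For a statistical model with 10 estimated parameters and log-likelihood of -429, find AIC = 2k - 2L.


AIC = 2*10 - 2*(-429).
= 20 + 858 = 878.

878


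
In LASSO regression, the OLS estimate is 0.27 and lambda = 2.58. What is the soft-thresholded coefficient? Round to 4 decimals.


|beta_OLS| = 0.27.
lambda = 2.58.
Since |beta| <= lambda, the coefficient is set to 0.
Result = 0.0000.

0.0000


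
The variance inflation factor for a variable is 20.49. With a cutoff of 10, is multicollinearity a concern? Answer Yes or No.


Compare VIF = 20.49 to the threshold of 10.
20.49 >= 10, so the answer is Yes.

Yes


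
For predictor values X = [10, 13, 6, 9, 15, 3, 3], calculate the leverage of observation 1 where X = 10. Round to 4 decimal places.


n = 7, xbar = 8.4286.
SXX = sum((xi - xbar)^2) = 131.7143.
h = 1/7 + (10 - 8.4286)^2 / 131.7143 = 0.1616.

0.1616


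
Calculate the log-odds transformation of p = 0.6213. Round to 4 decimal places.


The odds are p/(1-p) = 0.6213 / 0.3787 = 1.6406.
logit(p) = ln(1.6406) = 0.4951.

0.4951
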